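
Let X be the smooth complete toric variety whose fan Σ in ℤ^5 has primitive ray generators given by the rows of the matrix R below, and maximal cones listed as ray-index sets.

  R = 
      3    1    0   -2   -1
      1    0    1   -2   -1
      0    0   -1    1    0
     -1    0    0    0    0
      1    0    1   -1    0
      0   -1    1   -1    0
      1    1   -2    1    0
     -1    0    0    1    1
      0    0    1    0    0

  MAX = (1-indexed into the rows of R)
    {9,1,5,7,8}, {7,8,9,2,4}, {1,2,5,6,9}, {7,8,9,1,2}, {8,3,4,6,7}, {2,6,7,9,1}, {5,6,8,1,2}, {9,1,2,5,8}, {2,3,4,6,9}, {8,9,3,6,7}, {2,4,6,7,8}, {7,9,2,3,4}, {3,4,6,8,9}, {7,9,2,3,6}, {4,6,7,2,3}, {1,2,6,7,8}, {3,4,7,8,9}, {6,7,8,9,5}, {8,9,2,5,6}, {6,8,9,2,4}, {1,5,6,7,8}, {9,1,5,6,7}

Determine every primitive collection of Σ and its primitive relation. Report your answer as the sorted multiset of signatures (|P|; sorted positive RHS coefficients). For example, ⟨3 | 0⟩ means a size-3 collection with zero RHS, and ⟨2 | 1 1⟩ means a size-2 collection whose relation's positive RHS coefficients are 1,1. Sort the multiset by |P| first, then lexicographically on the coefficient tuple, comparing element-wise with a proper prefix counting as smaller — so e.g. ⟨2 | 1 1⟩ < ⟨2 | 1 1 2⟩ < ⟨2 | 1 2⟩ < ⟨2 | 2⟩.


|primitive collections| = 9. Relations:

  P = {4,5}:  v_{4} + v_{5} = v_{2} + v_{8}  ⇒ sig = ⟨2 | 1 1⟩
  P = {3,5}:  v_{3} + v_{5} = v_{6} + v_{7} + v_{9}  ⇒ sig = ⟨2 | 1 1 1⟩
  P = {1,3}:  v_{1} + v_{3} = v_{2} + v_{6} + 2·v_{7} + v_{9}  ⇒ sig = ⟨2 | 1 1 1 2⟩
  P = {1,4}:  v_{1} + v_{4} = 2·v_{2} + v_{7} + v_{8}  ⇒ sig = ⟨2 | 1 1 2⟩
  P = {2,3,8}:  v_{2} + v_{3} + v_{8} = 0  ⇒ sig = ⟨3 | 0⟩
  P = {2,5,7}:  v_{2} + v_{5} + v_{7} = v_{1}  ⇒ sig = ⟨3 | 1⟩
  P = {4,6,7,9}:  v_{4} + v_{6} + v_{7} + v_{9} = 0  ⇒ sig = ⟨4 | 0⟩
  P = {1,6,8,9}:  v_{1} + v_{6} + v_{8} + v_{9} = 2·v_{5}  ⇒ sig = ⟨4 | 2⟩
  P = {2,6,7,8,9}:  v_{2} + v_{6} + v_{7} + v_{8} + v_{9} = v_{5}  ⇒ sig = ⟨5 | 1⟩

Sorted signature multiset PRS(X):
    ⟨2 | 1 1⟩
    ⟨2 | 1 1 1⟩
    ⟨2 | 1 1 1 2⟩
    ⟨2 | 1 1 2⟩
    ⟨3 | 0⟩
    ⟨3 | 1⟩
    ⟨4 | 0⟩
    ⟨4 | 2⟩
    ⟨5 | 1⟩


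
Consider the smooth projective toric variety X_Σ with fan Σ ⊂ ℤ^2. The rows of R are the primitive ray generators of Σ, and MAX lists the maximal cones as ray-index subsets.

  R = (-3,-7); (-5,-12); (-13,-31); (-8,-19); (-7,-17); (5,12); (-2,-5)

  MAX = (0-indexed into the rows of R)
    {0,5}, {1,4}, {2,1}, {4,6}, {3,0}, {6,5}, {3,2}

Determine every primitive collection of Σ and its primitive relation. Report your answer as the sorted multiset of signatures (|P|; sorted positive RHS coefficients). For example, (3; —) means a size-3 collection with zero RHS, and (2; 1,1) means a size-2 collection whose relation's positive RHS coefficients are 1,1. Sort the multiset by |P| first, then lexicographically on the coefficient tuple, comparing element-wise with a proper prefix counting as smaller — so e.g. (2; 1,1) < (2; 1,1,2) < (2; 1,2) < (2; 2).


Σ has 14 primitive collections:

  {1,5}:  v_{1} + v_{5} = 0  ⇒ sig = (2; —)
  {0,1}:  v_{0} + v_{1} = v_{3}  ⇒ sig = (2; 1)
  {0,6}:  v_{0} + v_{6} = v_{1}  ⇒ sig = (2; 1)
  {1,3}:  v_{1} + v_{3} = v_{2}  ⇒ sig = (2; 1)
  {1,6}:  v_{1} + v_{6} = v_{4}  ⇒ sig = (2; 1)
  {2,5}:  v_{2} + v_{5} = v_{3}  ⇒ sig = (2; 1)
  {3,5}:  v_{3} + v_{5} = v_{0}  ⇒ sig = (2; 1)
  {4,5}:  v_{4} + v_{5} = v_{6}  ⇒ sig = (2; 1)
  {0,2}:  v_{0} + v_{2} = 2·v_{3}  ⇒ sig = (2; 2)
  {0,4}:  v_{0} + v_{4} = 2·v_{1}  ⇒ sig = (2; 2)
  {3,6}:  v_{3} + v_{6} = 2·v_{1}  ⇒ sig = (2; 2)
  {2,6}:  v_{2} + v_{6} = 3·v_{1}  ⇒ sig = (2; 3)
  {3,4}:  v_{3} + v_{4} = 3·v_{1}  ⇒ sig = (2; 3)
  {2,4}:  v_{2} + v_{4} = 4·v_{1}  ⇒ sig = (2; 4)

Signatures (|P|; sorted positive RHS coefficients), sorted:
    (2; —)
    (2; 1)
    (2; 1)
    (2; 1)
    (2; 1)
    (2; 1)
    (2; 1)
    (2; 1)
    (2; 2)
    (2; 2)
    (2; 2)
    (2; 3)
    (2; 3)
    (2; 4)


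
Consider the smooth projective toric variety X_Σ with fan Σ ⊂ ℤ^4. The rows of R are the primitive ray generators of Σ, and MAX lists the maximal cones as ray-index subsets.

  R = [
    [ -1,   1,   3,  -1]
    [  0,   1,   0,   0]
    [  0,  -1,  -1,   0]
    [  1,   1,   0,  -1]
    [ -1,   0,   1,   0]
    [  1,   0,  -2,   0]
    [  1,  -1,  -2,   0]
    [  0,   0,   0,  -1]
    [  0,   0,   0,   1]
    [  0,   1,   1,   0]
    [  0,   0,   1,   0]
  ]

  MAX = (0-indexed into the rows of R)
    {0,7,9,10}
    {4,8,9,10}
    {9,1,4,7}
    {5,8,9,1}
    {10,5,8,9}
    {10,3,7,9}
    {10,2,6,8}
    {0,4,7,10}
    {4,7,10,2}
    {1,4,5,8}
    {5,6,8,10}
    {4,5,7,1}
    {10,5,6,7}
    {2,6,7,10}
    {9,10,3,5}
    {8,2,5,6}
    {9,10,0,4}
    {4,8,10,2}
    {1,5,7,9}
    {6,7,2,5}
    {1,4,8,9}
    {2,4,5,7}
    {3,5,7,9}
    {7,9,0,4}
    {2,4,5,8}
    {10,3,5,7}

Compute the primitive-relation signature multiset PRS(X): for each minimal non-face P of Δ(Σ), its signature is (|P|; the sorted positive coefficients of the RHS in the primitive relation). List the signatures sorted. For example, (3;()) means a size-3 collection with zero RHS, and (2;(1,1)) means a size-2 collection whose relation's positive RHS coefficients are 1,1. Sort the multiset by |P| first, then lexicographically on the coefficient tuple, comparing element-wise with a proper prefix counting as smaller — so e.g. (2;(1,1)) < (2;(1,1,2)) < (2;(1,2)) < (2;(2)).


23 minimal non-faces of Δ(Σ) (on 11 rays):

  P = {2,9}:  v_{2} + v_{9} = 0  so sig = (2;())
  P = {7,8}:  v_{7} + v_{8} = 0  so sig = (2;())
  P = {1,6}:  v_{1} + v_{6} = v_{5}  so sig = (2;(1))
  P = {1,10}:  v_{1} + v_{10} = v_{9}  so sig = (2;(1))
  P = {4,6}:  v_{4} + v_{6} = v_{2}  so sig = (2;(1))
  P = {0,5}:  v_{0} + v_{5} = v_{7} + v_{9}  so sig = (2;(1,1))
  P = {0,6}:  v_{0} + v_{6} = v_{7} + v_{10}  so sig = (2;(1,1))
  P = {1,2}:  v_{1} + v_{2} = v_{4} + v_{5}  so sig = (2;(1,1))
  P = {3,4}:  v_{3} + v_{4} = v_{7} + v_{9}  so sig = (2;(1,1))
  P = {6,9}:  v_{6} + v_{9} = v_{5} + v_{10}  so sig = (2;(1,1))
  P = {0,2}:  v_{0} + v_{2} = v_{4} + v_{7} + v_{10}  so sig = (2;(1,1,1))
  P = {0,8}:  v_{0} + v_{8} = v_{4} + v_{9} + v_{10}  so sig = (2;(1,1,1))
  P = {2,3}:  v_{2} + v_{3} = v_{5} + v_{7} + v_{10}  so sig = (2;(1,1,1))
  P = {3,8}:  v_{3} + v_{8} = v_{5} + v_{9} + v_{10}  so sig = (2;(1,1,1))
  P = {0,1}:  v_{0} + v_{1} = v_{4} + v_{7} + 2·v_{9}  so sig = (2;(1,1,2))
  P = {1,3}:  v_{1} + v_{3} = v_{5} + v_{7} + 2·v_{9}  so sig = (2;(1,1,2))
  P = {0,3}:  v_{0} + v_{3} = 2·v_{7} + 2·v_{9} + v_{10}  so sig = (2;(1,2,2))
  P = {3,6}:  v_{3} + v_{6} = 2·v_{5} + v_{7} + 2·v_{10}  so sig = (2;(1,2,2))
  P = {4,5,10}:  v_{4} + v_{5} + v_{10} = 0  so sig = (3;())
  P = {2,5,10}:  v_{2} + v_{5} + v_{10} = v_{6}  so sig = (3;(1))
  P = {4,5,9}:  v_{4} + v_{5} + v_{9} = v_{1}  so sig = (3;(1))
  P = {4,7,9,10}:  v_{4} + v_{7} + v_{9} + v_{10} = v_{0}  so sig = (4;(1))
  P = {5,7,9,10}:  v_{5} + v_{7} + v_{9} + v_{10} = v_{3}  so sig = (4;(1))

Signatures (|P|; sorted positive RHS coefficients), sorted:
    (2;())
    (2;())
    (2;(1))
    (2;(1))
    (2;(1))
    (2;(1,1))
    (2;(1,1))
    (2;(1,1))
    (2;(1,1))
    (2;(1,1))
    (2;(1,1,1))
    (2;(1,1,1))
    (2;(1,1,1))
    (2;(1,1,1))
    (2;(1,1,2))
    (2;(1,1,2))
    (2;(1,2,2))
    (2;(1,2,2))
    (3;())
    (3;(1))
    (3;(1))
    (4;(1))
    (4;(1))


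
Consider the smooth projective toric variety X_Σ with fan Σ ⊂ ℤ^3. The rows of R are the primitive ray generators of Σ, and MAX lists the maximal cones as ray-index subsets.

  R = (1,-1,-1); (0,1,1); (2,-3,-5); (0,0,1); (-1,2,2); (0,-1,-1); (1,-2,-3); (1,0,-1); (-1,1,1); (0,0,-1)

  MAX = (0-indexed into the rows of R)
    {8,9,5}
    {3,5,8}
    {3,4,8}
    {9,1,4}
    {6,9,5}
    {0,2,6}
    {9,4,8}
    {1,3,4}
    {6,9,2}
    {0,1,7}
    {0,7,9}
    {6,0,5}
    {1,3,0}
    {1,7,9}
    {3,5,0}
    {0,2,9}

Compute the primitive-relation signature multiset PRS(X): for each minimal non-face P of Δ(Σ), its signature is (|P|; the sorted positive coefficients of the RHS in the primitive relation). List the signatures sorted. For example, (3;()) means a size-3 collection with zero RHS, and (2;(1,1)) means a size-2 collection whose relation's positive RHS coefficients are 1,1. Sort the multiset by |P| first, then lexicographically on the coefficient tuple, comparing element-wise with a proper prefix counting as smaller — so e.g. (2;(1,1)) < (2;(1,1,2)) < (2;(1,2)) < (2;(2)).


Minimal non-faces — 24 found among 10 rays, 16 max cones:

  • {0,8}:  v_{0} + v_{8} = 0 — sig = (2;())
  • {1,5}:  v_{1} + v_{5} = 0 — sig = (2;())
  • {3,9}:  v_{3} + v_{9} = 0 — sig = (2;())
  • {0,4}:  v_{0} + v_{4} = v_{1} — sig = (2;(1))
  • {1,8}:  v_{1} + v_{8} = v_{4} — sig = (2;(1))
  • {4,5}:  v_{4} + v_{5} = v_{8} — sig = (2;(1))
  • {4,6}:  v_{4} + v_{6} = v_{9} — sig = (2;(1))
  • {1,6}:  v_{1} + v_{6} = v_{0} + v_{9} — sig = (2;(1,1))
  • {2,3}:  v_{2} + v_{3} = v_{0} + v_{6} — sig = (2;(1,1))
  • {2,8}:  v_{2} + v_{8} = v_{6} + v_{9} — sig = (2;(1,1))
  • {3,6}:  v_{3} + v_{6} = v_{0} + v_{5} — sig = (2;(1,1))
  • {3,7}:  v_{3} + v_{7} = v_{0} + v_{1} — sig = (2;(1,1))
  • {5,7}:  v_{5} + v_{7} = v_{0} + v_{9} — sig = (2;(1,1))
  • {6,8}:  v_{6} + v_{8} = v_{5} + v_{9} — sig = (2;(1,1))
  • {7,8}:  v_{7} + v_{8} = v_{1} + v_{9} — sig = (2;(1,1))
  • {2,4}:  v_{2} + v_{4} = v_{0} + 2·v_{9} — sig = (2;(1,2))
  • {4,7}:  v_{4} + v_{7} = 2·v_{1} + v_{9} — sig = (2;(1,2))
  • {2,5}:  v_{2} + v_{5} = 2·v_{6} — sig = (2;(2))
  • {1,2}:  v_{1} + v_{2} = 2·v_{0} + 2·v_{9} — sig = (2;(2,2))
  • {6,7}:  v_{6} + v_{7} = 2·v_{0} + 2·v_{9} — sig = (2;(2,2))
  • {2,7}:  v_{2} + v_{7} = 3·v_{0} + 3·v_{9} — sig = (2;(3,3))
  • {0,1,9}:  v_{0} + v_{1} + v_{9} = v_{7} — sig = (3;(1))
  • {0,5,9}:  v_{0} + v_{5} + v_{9} = v_{6} — sig = (3;(1))
  • {0,6,9}:  v_{0} + v_{6} + v_{9} = v_{2} — sig = (3;(1))

so the primitive-relation signature multiset is
{ (2;()) ×3,  (2;(1)) ×4,  (2;(1,1)) ×8,  (2;(1,2)) ×2,  (2;(2)),  (2;(2,2)) ×2,  (2;(3,3)),  (3;(1)) ×3 }


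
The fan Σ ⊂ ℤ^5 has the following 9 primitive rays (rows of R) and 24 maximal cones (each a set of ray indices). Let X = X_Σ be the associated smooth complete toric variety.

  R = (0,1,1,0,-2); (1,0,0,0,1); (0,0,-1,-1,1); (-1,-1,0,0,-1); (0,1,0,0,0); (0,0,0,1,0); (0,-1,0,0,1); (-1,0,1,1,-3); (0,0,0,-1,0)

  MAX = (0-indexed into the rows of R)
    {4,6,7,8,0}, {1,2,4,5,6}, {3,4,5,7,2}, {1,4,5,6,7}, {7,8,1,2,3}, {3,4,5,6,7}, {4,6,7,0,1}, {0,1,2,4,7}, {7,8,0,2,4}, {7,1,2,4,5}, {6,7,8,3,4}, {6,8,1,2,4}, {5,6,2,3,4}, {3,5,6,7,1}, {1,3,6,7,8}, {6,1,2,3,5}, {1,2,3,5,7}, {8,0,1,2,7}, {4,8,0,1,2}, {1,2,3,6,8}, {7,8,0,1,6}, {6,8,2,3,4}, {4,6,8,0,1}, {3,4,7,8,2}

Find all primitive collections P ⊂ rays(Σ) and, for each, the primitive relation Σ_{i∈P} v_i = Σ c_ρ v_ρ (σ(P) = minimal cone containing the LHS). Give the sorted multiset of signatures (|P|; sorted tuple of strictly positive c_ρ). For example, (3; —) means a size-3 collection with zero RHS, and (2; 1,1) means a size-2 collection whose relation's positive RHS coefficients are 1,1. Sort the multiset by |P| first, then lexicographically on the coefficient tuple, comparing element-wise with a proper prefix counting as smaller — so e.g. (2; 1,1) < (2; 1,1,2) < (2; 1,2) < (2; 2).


7 collections generate NE(X_Σ); each relation:

  {5,8}:  v_{5} + v_{8} = 0  →  sig = (2; —)
  {0,3}:  v_{0} + v_{3} = v_{7} + v_{8}  →  sig = (2; 1,1)
  {0,5}:  v_{0} + v_{5} = v_{1} + v_{4} + v_{7}  →  sig = (2; 1,1,1)
  {1,3,4}:  v_{1} + v_{3} + v_{4} = 0  →  sig = (3; —)
  {0,2,6}:  v_{0} + v_{2} + v_{6} = v_{8}  →  sig = (3; 1)
  {2,6,7}:  v_{2} + v_{6} + v_{7} = v_{3}  →  sig = (3; 1)
  {1,4,7,8}:  v_{1} + v_{4} + v_{7} + v_{8} = v_{0}  →  sig = (4; 1)

Signatures (|P|; sorted positive RHS coefficients), sorted:
[(2; —), (2; 1,1), (2; 1,1,1), (3; —), (3; 1), (3; 1), (4; 1)]


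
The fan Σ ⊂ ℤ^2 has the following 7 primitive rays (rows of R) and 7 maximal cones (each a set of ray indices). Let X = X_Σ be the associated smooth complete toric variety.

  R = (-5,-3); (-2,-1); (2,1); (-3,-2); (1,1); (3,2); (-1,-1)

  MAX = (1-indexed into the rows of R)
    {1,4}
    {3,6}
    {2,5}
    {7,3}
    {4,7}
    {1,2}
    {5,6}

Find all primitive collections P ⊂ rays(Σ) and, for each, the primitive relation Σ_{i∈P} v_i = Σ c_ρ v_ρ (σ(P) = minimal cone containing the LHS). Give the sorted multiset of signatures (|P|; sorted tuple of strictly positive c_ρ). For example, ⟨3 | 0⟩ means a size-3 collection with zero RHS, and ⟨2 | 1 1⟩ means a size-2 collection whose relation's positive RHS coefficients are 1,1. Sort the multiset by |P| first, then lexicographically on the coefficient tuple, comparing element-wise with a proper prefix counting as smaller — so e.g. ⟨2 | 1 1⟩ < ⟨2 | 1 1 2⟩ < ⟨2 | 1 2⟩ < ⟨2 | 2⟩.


Δ(Σ) — 7 vertices, 14 min non-faces:

  P={2,3}:  v_{2} + v_{3} = 0  so sig = ⟨2 | 0⟩
  P={4,6}:  v_{4} + v_{6} = 0  so sig = ⟨2 | 0⟩
  P={5,7}:  v_{5} + v_{7} = 0  so sig = ⟨2 | 0⟩
  P={1,3}:  v_{1} + v_{3} = v_{4}  so sig = ⟨2 | 1⟩
  P={1,6}:  v_{1} + v_{6} = v_{2}  so sig = ⟨2 | 1⟩
  P={2,4}:  v_{2} + v_{4} = v_{1}  so sig = ⟨2 | 1⟩
  P={2,6}:  v_{2} + v_{6} = v_{5}  so sig = ⟨2 | 1⟩
  P={2,7}:  v_{2} + v_{7} = v_{4}  so sig = ⟨2 | 1⟩
  P={3,4}:  v_{3} + v_{4} = v_{7}  so sig = ⟨2 | 1⟩
  P={3,5}:  v_{3} + v_{5} = v_{6}  so sig = ⟨2 | 1⟩
  P={4,5}:  v_{4} + v_{5} = v_{2}  so sig = ⟨2 | 1⟩
  P={6,7}:  v_{6} + v_{7} = v_{3}  so sig = ⟨2 | 1⟩
  P={1,5}:  v_{1} + v_{5} = 2·v_{2}  so sig = ⟨2 | 2⟩
  P={1,7}:  v_{1} + v_{7} = 2·v_{4}  so sig = ⟨2 | 2⟩

Sorted signature multiset PRS(X):
    |P|=2: 14 collections, coeffs (), (), (), (1), (1), (1), (1), (1), (1), (1), (1), (1), (2), (2)


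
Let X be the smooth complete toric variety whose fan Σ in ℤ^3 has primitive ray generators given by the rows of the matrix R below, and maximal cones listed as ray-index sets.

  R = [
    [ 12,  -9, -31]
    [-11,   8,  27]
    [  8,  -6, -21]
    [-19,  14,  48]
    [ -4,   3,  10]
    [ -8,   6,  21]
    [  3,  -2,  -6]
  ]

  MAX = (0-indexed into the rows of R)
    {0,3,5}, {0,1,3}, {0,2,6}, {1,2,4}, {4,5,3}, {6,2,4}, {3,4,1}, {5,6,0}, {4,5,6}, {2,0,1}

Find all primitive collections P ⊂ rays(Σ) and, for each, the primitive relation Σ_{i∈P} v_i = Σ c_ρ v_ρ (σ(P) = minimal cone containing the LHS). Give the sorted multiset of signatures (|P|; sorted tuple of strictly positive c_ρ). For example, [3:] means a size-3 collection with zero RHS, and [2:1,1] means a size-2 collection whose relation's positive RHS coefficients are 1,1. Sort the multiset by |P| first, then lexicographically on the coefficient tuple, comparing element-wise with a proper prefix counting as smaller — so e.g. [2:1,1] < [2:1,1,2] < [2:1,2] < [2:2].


Minimal non-faces — 6 found among 7 rays, 10 max cones:

  P={2,5}:  v_{2} + v_{5} = 0  ⇒ sig = [2:]
  P={0,4}:  v_{0} + v_{4} = v_{2}  ⇒ sig = [2:1]
  P={1,5}:  v_{1} + v_{5} = v_{3}  ⇒ sig = [2:1]
  P={1,6}:  v_{1} + v_{6} = v_{5}  ⇒ sig = [2:1]
  P={2,3}:  v_{2} + v_{3} = v_{1}  ⇒ sig = [2:1]
  P={3,6}:  v_{3} + v_{6} = 2·v_{5}  ⇒ sig = [2:2]

Hence PRS(X_Σ) =
{ [2:],  [2:1] ×4,  [2:2] }


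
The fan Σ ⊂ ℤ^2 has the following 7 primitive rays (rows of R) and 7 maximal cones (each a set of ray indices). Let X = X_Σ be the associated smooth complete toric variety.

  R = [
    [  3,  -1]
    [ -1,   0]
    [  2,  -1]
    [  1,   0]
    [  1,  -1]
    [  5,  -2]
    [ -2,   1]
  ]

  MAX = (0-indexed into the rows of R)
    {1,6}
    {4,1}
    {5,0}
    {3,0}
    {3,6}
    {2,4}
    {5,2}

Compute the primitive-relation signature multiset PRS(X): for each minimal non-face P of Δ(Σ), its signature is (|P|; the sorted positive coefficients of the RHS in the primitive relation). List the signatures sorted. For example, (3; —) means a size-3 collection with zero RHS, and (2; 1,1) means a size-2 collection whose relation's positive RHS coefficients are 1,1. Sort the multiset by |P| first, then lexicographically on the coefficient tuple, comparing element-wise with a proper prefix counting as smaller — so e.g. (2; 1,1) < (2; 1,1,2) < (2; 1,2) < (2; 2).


Minimal non-faces — 14 found among 7 rays, 7 max cones:

  P = {1,3}:  v_{1} + v_{3} = 0  →  sig = (2; —)
  P = {2,6}:  v_{2} + v_{6} = 0  →  sig = (2; —)
  P = {0,1}:  v_{0} + v_{1} = v_{2}  →  sig = (2; 1)
  P = {0,2}:  v_{0} + v_{2} = v_{5}  →  sig = (2; 1)
  P = {0,6}:  v_{0} + v_{6} = v_{3}  →  sig = (2; 1)
  P = {1,2}:  v_{1} + v_{2} = v_{4}  →  sig = (2; 1)
  P = {2,3}:  v_{2} + v_{3} = v_{0}  →  sig = (2; 1)
  P = {3,4}:  v_{3} + v_{4} = v_{2}  →  sig = (2; 1)
  P = {4,6}:  v_{4} + v_{6} = v_{1}  →  sig = (2; 1)
  P = {5,6}:  v_{5} + v_{6} = v_{0}  →  sig = (2; 1)
  P = {0,4}:  v_{0} + v_{4} = 2·v_{2}  →  sig = (2; 2)
  P = {1,5}:  v_{1} + v_{5} = 2·v_{2}  →  sig = (2; 2)
  P = {3,5}:  v_{3} + v_{5} = 2·v_{0}  →  sig = (2; 2)
  P = {4,5}:  v_{4} + v_{5} = 3·v_{2}  →  sig = (2; 3)

Hence PRS(X_Σ) =
{ (2; —) ×2,  (2; 1) ×8,  (2; 2) ×3,  (2; 3) }


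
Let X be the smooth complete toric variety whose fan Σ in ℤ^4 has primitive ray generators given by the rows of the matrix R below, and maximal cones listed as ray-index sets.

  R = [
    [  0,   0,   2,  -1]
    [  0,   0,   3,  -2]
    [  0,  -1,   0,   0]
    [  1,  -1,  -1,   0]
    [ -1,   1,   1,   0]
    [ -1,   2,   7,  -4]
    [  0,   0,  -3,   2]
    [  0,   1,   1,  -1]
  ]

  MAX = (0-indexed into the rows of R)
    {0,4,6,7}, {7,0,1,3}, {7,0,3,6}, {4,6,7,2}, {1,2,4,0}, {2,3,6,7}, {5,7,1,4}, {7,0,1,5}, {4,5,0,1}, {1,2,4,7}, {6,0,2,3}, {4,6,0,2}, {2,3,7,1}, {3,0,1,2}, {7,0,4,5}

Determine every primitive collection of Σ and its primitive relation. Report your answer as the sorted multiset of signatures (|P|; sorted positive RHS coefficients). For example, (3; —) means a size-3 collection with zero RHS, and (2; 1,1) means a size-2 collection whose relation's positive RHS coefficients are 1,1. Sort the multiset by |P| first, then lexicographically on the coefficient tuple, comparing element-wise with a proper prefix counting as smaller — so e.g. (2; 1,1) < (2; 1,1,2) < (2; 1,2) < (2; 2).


Δ(Σ) — 8 vertices, 7 min non-faces:

  • {1,6}:  v_{1} + v_{6} = 0  ⇒ sig = (2; —)
  • {3,4}:  v_{3} + v_{4} = 0  ⇒ sig = (2; —)
  • {3,5}:  v_{3} + v_{5} = v_{0} + v_{1} + v_{7}  ⇒ sig = (2; 1,1,1)
  • {5,6}:  v_{5} + v_{6} = v_{0} + v_{4} + v_{7}  ⇒ sig = (2; 1,1,1)
  • {2,5}:  v_{2} + v_{5} = 2·v_{1} + v_{4}  ⇒ sig = (2; 1,2)
  • {0,2,7}:  v_{0} + v_{2} + v_{7} = v_{1}  ⇒ sig = (3; 1)
  • {0,1,4,7}:  v_{0} + v_{1} + v_{4} + v_{7} = v_{5}  ⇒ sig = (4; 1)

Sorted signature multiset PRS(X):
    (2; —)
    (2; —)
    (2; 1,1,1)
    (2; 1,1,1)
    (2; 1,2)
    (3; 1)
    (4; 1)


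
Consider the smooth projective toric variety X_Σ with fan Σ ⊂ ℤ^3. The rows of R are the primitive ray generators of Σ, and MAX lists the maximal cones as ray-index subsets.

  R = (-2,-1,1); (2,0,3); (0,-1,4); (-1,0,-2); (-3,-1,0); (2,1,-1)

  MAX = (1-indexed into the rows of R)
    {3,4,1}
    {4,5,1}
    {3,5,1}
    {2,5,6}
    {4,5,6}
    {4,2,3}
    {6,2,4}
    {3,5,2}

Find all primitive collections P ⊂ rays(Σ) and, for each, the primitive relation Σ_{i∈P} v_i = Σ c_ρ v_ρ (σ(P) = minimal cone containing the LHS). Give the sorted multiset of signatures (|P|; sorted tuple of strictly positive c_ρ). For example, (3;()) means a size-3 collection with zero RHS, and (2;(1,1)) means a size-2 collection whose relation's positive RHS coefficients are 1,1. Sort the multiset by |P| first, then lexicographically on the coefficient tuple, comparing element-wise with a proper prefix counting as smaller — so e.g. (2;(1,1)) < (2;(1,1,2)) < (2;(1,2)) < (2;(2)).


|primitive collections| = 5. Relations:

  P = {1,6}:  v_{1} + v_{6} = 0  ⟹  sig = (2;())
  P = {1,2}:  v_{1} + v_{2} = v_{3}  ⟹  sig = (2;(1))
  P = {3,6}:  v_{3} + v_{6} = v_{2}  ⟹  sig = (2;(1))
  P = {2,4,5}:  v_{2} + v_{4} + v_{5} = v_{1}  ⟹  sig = (3;(1))
  P = {3,4,5}:  v_{3} + v_{4} + v_{5} = 2·v_{1}  ⟹  sig = (3;(2))

Sorted signature multiset PRS(X):
    (2;())
    (2;(1))
    (2;(1))
    (3;(1))
    (3;(2))


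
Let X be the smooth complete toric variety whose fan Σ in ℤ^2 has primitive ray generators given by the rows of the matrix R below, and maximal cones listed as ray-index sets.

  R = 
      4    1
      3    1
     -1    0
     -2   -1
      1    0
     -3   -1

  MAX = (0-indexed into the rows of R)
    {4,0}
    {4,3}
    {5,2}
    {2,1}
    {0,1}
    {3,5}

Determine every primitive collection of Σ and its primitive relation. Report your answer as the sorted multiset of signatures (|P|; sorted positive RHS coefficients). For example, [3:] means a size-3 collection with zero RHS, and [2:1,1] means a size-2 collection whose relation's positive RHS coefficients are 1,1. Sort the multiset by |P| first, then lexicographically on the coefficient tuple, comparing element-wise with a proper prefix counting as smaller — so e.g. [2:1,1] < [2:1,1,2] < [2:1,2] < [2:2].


9 collections generate NE(X_Σ); each relation:

  P={1,5}:  v_{1} + v_{5} = 0 — sig = [2:]
  P={2,4}:  v_{2} + v_{4} = 0 — sig = [2:]
  P={0,2}:  v_{0} + v_{2} = v_{1} — sig = [2:1]
  P={0,5}:  v_{0} + v_{5} = v_{4} — sig = [2:1]
  P={1,3}:  v_{1} + v_{3} = v_{4} — sig = [2:1]
  P={1,4}:  v_{1} + v_{4} = v_{0} — sig = [2:1]
  P={2,3}:  v_{2} + v_{3} = v_{5} — sig = [2:1]
  P={4,5}:  v_{4} + v_{5} = v_{3} — sig = [2:1]
  P={0,3}:  v_{0} + v_{3} = 2·v_{4} — sig = [2:2]

so the primitive-relation signature multiset is
[[2:], [2:], [2:1], [2:1], [2:1], [2:1], [2:1], [2:1], [2:2]]


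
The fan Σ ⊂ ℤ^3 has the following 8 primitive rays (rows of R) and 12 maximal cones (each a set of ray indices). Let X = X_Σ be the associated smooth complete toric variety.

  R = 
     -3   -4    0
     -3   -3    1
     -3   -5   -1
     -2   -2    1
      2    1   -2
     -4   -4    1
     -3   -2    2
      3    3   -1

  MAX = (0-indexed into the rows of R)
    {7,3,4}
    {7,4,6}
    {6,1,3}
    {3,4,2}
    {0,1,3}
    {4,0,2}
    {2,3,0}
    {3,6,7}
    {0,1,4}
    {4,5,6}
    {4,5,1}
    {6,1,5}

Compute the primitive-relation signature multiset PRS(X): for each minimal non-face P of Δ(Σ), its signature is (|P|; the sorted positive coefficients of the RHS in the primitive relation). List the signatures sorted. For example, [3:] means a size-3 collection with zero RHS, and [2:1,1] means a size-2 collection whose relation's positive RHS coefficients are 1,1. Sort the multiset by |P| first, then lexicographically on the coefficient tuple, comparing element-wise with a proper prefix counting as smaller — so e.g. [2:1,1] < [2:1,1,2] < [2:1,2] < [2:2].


Σ has 14 primitive collections:

  P = {1,7}:  v_{1} + v_{7} = 0  so sig = [2:]
  P = {0,7}:  v_{0} + v_{7} = v_{3} + v_{4}  so sig = [2:1,1]
  P = {2,6}:  v_{2} + v_{6} = v_{0} + v_{1}  so sig = [2:1,1]
  P = {5,7}:  v_{5} + v_{7} = v_{4} + v_{6}  so sig = [2:1,1]
  P = {2,5}:  v_{2} + v_{5} = v_{0} + 2·v_{1} + v_{4}  so sig = [2:1,1,2]
  P = {0,5}:  v_{0} + v_{5} = 3·v_{1} + v_{4}  so sig = [2:1,3]
  P = {0,6}:  v_{0} + v_{6} = 2·v_{1}  so sig = [2:2]
  P = {1,2}:  v_{1} + v_{2} = 2·v_{0}  so sig = [2:2]
  P = {3,5}:  v_{3} + v_{5} = 2·v_{1}  so sig = [2:2]
  P = {2,7}:  v_{2} + v_{7} = 2·v_{3} + 2·v_{4}  so sig = [2:2,2]
  P = {0,3,4}:  v_{0} + v_{3} + v_{4} = v_{2}  so sig = [3:1]
  P = {1,3,4}:  v_{1} + v_{3} + v_{4} = v_{0}  so sig = [3:1]
  P = {1,4,6}:  v_{1} + v_{4} + v_{6} = v_{5}  so sig = [3:1]
  P = {3,4,6}:  v_{3} + v_{4} + v_{6} = v_{1}  so sig = [3:1]

so the primitive-relation signature multiset is
    |P|=2: 10 collections, coeffs (), (1,1), (1,1), (1,1), (1,1,2), (1,3), (2), (2), (2), (2,2)
    |P|=3: 4 collections, coeffs (1), (1), (1), (1)


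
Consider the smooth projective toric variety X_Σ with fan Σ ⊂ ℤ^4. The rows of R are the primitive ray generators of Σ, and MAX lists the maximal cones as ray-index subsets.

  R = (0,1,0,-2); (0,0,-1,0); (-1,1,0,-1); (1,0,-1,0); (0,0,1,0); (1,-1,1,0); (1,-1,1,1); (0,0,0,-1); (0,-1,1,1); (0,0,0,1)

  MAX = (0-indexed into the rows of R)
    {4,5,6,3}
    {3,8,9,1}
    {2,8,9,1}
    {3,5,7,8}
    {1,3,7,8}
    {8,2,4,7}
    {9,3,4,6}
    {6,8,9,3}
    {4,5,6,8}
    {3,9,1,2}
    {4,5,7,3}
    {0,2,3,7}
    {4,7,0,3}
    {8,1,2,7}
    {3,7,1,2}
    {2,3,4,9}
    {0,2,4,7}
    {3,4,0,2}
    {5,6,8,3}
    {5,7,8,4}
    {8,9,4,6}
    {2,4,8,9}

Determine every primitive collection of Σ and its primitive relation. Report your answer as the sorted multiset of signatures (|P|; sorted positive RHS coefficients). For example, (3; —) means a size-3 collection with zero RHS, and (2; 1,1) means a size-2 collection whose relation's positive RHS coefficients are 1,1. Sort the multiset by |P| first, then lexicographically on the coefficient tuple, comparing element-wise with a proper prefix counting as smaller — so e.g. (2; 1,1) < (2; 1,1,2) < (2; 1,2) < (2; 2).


Δ(Σ) — 10 vertices, 16 min non-faces:

  P={1,4}:  v_{1} + v_{4} = 0 — sig = (2; —)
  P={7,9}:  v_{7} + v_{9} = 0 — sig = (2; —)
  P={2,6}:  v_{2} + v_{6} = v_{4} — sig = (2; 1)
  P={5,9}:  v_{5} + v_{9} = v_{6} — sig = (2; 1)
  P={6,7}:  v_{6} + v_{7} = v_{5} — sig = (2; 1)
  P={0,8}:  v_{0} + v_{8} = v_{4} + v_{7} — sig = (2; 1,1)
  P={1,6}:  v_{1} + v_{6} = v_{3} + v_{8} — sig = (2; 1,1)
  P={2,5}:  v_{2} + v_{5} = v_{4} + v_{7} — sig = (2; 1,1)
  P={0,1}:  v_{0} + v_{1} = v_{2} + v_{3} + v_{7} — sig = (2; 1,1,1)
  P={0,9}:  v_{0} + v_{9} = v_{2} + v_{3} + v_{4} — sig = (2; 1,1,1)
  P={1,5}:  v_{1} + v_{5} = v_{3} + v_{7} + v_{8} — sig = (2; 1,1,1)
  P={0,6}:  v_{0} + v_{6} = v_{3} + 2·v_{4} + v_{7} — sig = (2; 1,1,2)
  P={0,5}:  v_{0} + v_{5} = v_{3} + 2·v_{4} + 2·v_{7} — sig = (2; 1,2,2)
  P={2,3,8}:  v_{2} + v_{3} + v_{8} = 0 — sig = (3; —)
  P={3,4,8}:  v_{3} + v_{4} + v_{8} = v_{6} — sig = (3; 1)
  P={2,3,4,7}:  v_{2} + v_{3} + v_{4} + v_{7} = v_{0} — sig = (4; 1)

Sorted signature multiset PRS(X):
{ (2; —) ×2,  (2; 1) ×3,  (2; 1,1) ×3,  (2; 1,1,1) ×3,  (2; 1,1,2),  (2; 1,2,2),  (3; —),  (3; 1),  (4; 1) }


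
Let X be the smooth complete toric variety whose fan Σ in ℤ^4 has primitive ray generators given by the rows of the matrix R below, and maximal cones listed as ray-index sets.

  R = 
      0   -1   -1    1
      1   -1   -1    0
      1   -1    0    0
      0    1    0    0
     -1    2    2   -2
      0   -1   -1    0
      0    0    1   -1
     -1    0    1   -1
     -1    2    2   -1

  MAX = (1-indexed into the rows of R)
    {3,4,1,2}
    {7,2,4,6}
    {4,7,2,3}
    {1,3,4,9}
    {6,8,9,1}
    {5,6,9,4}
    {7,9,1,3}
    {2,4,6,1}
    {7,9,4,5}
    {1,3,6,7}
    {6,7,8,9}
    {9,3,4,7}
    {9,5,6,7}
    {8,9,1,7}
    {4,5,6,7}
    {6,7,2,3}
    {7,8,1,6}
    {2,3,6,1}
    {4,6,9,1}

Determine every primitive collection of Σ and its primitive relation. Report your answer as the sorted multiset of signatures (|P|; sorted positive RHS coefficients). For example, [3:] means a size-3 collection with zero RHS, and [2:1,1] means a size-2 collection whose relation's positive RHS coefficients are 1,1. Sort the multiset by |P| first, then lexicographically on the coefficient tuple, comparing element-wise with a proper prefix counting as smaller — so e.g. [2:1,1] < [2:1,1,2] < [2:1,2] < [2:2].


Minimal non-faces — 14 found among 9 rays, 19 max cones:

  P = {1,5}:  v_{1} + v_{5} = v_{6} + v_{9}  so sig = [2:1,1]
  P = {2,8}:  v_{2} + v_{8} = v_{6} + v_{7}  so sig = [2:1,1]
  P = {2,9}:  v_{2} + v_{9} = v_{4} + v_{7}  so sig = [2:1,1]
  P = {4,8}:  v_{4} + v_{8} = v_{6} + v_{9}  so sig = [2:1,1]
  P = {3,5}:  v_{3} + v_{5} = v_{4} + 2·v_{7}  so sig = [2:1,2]
  P = {3,8}:  v_{3} + v_{8} = v_{1} + 2·v_{7}  so sig = [2:1,2]
  P = {2,5}:  v_{2} + v_{5} = 2·v_{4} + v_{6} + 2·v_{7}  so sig = [2:1,2,2]
  P = {5,8}:  v_{5} + v_{8} = 2·v_{6} + v_{7} + 2·v_{9}  so sig = [2:1,2,2]
  P = {1,4,7}:  v_{1} + v_{4} + v_{7} = 0  so sig = [3:]
  P = {3,4,6}:  v_{3} + v_{4} + v_{6} = v_{2}  so sig = [3:1]
  P = {3,6,9}:  v_{3} + v_{6} + v_{9} = v_{7}  so sig = [3:1]
  P = {1,2,7}:  v_{1} + v_{2} + v_{7} = v_{3} + v_{6}  so sig = [3:1,1]
  P = {1,6,7,9}:  v_{1} + v_{6} + v_{7} + v_{9} = v_{8}  so sig = [4:1]
  P = {4,6,7,9}:  v_{4} + v_{6} + v_{7} + v_{9} = v_{5}  so sig = [4:1]

Sorted signature multiset PRS(X):
{ [2:1,1] ×4,  [2:1,2] ×2,  [2:1,2,2] ×2,  [3:],  [3:1] ×2,  [3:1,1],  [4:1] ×2 }


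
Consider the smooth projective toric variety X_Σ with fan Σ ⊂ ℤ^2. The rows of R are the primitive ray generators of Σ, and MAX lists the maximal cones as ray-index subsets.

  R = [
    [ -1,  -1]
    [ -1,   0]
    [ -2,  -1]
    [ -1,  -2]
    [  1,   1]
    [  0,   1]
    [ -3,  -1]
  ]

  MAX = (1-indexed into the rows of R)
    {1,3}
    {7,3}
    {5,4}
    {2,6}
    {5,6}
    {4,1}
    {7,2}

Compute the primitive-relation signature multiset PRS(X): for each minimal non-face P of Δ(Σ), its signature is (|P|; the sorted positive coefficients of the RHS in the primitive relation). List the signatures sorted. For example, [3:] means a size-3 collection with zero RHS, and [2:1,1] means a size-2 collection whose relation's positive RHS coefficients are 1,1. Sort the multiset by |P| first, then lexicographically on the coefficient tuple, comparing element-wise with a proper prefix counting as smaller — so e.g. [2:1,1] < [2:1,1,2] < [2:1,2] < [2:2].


Primitive collections (14):

  • {1,5}:  v_{1} + v_{5} = 0 — sig = [2:]
  • {1,2}:  v_{1} + v_{2} = v_{3} — sig = [2:1]
  • {1,6}:  v_{1} + v_{6} = v_{2} — sig = [2:1]
  • {2,3}:  v_{2} + v_{3} = v_{7} — sig = [2:1]
  • {2,5}:  v_{2} + v_{5} = v_{6} — sig = [2:1]
  • {3,5}:  v_{3} + v_{5} = v_{2} — sig = [2:1]
  • {4,6}:  v_{4} + v_{6} = v_{1} — sig = [2:1]
  • {4,7}:  v_{4} + v_{7} = 2·v_{1} + v_{3} — sig = [2:1,2]
  • {1,7}:  v_{1} + v_{7} = 2·v_{3} — sig = [2:2]
  • {2,4}:  v_{2} + v_{4} = 2·v_{1} — sig = [2:2]
  • {3,6}:  v_{3} + v_{6} = 2·v_{2} — sig = [2:2]
  • {5,7}:  v_{5} + v_{7} = 2·v_{2} — sig = [2:2]
  • {3,4}:  v_{3} + v_{4} = 3·v_{1} — sig = [2:3]
  • {6,7}:  v_{6} + v_{7} = 3·v_{2} — sig = [2:3]

Signatures (|P|; sorted positive RHS coefficients), sorted:
    [2:]
    [2:1]
    [2:1]
    [2:1]
    [2:1]
    [2:1]
    [2:1]
    [2:1,2]
    [2:2]
    [2:2]
    [2:2]
    [2:2]
    [2:3]
    [2:3]


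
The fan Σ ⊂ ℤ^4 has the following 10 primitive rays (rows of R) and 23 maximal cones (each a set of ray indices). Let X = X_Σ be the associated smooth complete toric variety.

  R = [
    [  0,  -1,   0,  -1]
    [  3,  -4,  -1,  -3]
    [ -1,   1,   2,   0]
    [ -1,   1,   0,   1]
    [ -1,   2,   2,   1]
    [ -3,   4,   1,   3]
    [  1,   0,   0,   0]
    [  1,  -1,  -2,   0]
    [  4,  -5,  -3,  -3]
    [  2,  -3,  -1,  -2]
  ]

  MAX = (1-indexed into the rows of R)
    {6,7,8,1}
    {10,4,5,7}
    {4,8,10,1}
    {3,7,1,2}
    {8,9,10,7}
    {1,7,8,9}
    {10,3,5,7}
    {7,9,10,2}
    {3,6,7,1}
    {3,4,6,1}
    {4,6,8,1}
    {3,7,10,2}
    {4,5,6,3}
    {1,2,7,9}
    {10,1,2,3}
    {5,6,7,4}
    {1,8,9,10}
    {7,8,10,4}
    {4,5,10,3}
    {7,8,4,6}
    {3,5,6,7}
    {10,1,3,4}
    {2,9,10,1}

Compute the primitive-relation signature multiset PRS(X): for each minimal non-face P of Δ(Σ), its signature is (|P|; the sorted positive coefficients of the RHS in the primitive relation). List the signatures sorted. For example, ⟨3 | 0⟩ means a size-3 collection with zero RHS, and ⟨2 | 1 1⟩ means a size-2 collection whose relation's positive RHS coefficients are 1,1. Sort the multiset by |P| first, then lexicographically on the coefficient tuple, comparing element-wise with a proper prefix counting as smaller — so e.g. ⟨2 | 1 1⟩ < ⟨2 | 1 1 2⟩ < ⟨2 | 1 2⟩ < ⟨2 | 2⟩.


15 minimal non-faces of Δ(Σ) (on 10 rays):

  P = {2,6}:  v_{2} + v_{6} = 0  →  sig = ⟨2 | 0⟩
  P = {3,8}:  v_{3} + v_{8} = 0  →  sig = ⟨2 | 0⟩
  P = {1,5}:  v_{1} + v_{5} = v_{3}  →  sig = ⟨2 | 1⟩
  P = {2,4}:  v_{2} + v_{4} = v_{10}  →  sig = ⟨2 | 1⟩
  P = {2,8}:  v_{2} + v_{8} = v_{9}  →  sig = ⟨2 | 1⟩
  P = {3,9}:  v_{3} + v_{9} = v_{2}  →  sig = ⟨2 | 1⟩
  P = {6,9}:  v_{6} + v_{9} = v_{8}  →  sig = ⟨2 | 1⟩
  P = {6,10}:  v_{6} + v_{10} = v_{4}  →  sig = ⟨2 | 1⟩
  P = {4,9}:  v_{4} + v_{9} = v_{8} + v_{10}  →  sig = ⟨2 | 1 1⟩
  P = {5,8}:  v_{5} + v_{8} = v_{4} + v_{7}  →  sig = ⟨2 | 1 1⟩
  P = {5,9}:  v_{5} + v_{9} = v_{7} + v_{10}  →  sig = ⟨2 | 1 1⟩
  P = {2,5}:  v_{2} + v_{5} = v_{3} + v_{7} + v_{10}  →  sig = ⟨2 | 1 1 1⟩
  P = {1,4,7}:  v_{1} + v_{4} + v_{7} = 0  →  sig = ⟨3 | 0⟩
  P = {1,7,10}:  v_{1} + v_{7} + v_{10} = v_{2}  →  sig = ⟨3 | 1⟩
  P = {3,4,7}:  v_{3} + v_{4} + v_{7} = v_{5}  →  sig = ⟨3 | 1⟩

so the primitive-relation signature multiset is
    ⟨2 | 0⟩
    ⟨2 | 0⟩
    ⟨2 | 1⟩
    ⟨2 | 1⟩
    ⟨2 | 1⟩
    ⟨2 | 1⟩
    ⟨2 | 1⟩
    ⟨2 | 1⟩
    ⟨2 | 1 1⟩
    ⟨2 | 1 1⟩
    ⟨2 | 1 1⟩
    ⟨2 | 1 1 1⟩
    ⟨3 | 0⟩
    ⟨3 | 1⟩
    ⟨3 | 1⟩


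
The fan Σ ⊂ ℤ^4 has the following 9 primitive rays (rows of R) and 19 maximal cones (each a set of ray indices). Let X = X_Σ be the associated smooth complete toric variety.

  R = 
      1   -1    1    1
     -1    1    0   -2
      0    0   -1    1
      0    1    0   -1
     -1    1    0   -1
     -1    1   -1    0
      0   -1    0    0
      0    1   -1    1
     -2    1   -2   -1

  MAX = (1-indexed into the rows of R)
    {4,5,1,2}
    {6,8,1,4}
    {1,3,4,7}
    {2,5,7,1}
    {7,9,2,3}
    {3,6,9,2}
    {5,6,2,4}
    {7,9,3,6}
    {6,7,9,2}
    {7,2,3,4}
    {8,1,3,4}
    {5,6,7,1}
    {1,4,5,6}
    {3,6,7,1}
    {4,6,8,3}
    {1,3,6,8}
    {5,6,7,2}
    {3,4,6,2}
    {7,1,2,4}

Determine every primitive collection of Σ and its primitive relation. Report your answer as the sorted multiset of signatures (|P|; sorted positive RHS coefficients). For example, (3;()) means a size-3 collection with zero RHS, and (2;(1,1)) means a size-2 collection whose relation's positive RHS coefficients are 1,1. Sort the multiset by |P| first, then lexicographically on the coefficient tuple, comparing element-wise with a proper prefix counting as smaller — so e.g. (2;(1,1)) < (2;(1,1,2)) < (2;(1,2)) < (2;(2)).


Δ(Σ) — 9 vertices, 14 min non-faces:

  P = {3,5}:  v_{3} + v_{5} = v_{6}  ⇒ sig = (2;(1))
  P = {7,8}:  v_{7} + v_{8} = v_{3}  ⇒ sig = (2;(1))
  P = {1,9}:  v_{1} + v_{9} = v_{6} + v_{7}  ⇒ sig = (2;(1,1))
  P = {2,8}:  v_{2} + v_{8} = v_{4} + v_{6}  ⇒ sig = (2;(1,1))
  P = {5,8}:  v_{5} + v_{8} = v_{1} + v_{4} + 2·v_{6}  ⇒ sig = (2;(1,1,2))
  P = {5,9}:  v_{5} + v_{9} = v_{2} + 2·v_{6} + v_{7}  ⇒ sig = (2;(1,1,2))
  P = {8,9}:  v_{8} + v_{9} = v_{2} + 2·v_{3} + v_{6}  ⇒ sig = (2;(1,1,2))
  P = {4,9}:  v_{4} + v_{9} = 2·v_{2} + 2·v_{3}  ⇒ sig = (2;(2,2))
  P = {1,2,3}:  v_{1} + v_{2} + v_{3} = 0  ⇒ sig = (3;())
  P = {1,2,6}:  v_{1} + v_{2} + v_{6} = v_{5}  ⇒ sig = (3;(1))
  P = {4,5,7}:  v_{4} + v_{5} + v_{7} = v_{2}  ⇒ sig = (3;(1))
  P = {4,6,7}:  v_{4} + v_{6} + v_{7} = v_{2} + v_{3}  ⇒ sig = (3;(1,1))
  P = {1,3,4,6}:  v_{1} + v_{3} + v_{4} + v_{6} = v_{8}  ⇒ sig = (4;(1))
  P = {2,3,6,7}:  v_{2} + v_{3} + v_{6} + v_{7} = v_{9}  ⇒ sig = (4;(1))

Signatures (|P|; sorted positive RHS coefficients), sorted:
[(2;(1)), (2;(1)), (2;(1,1)), (2;(1,1)), (2;(1,1,2)), (2;(1,1,2)), (2;(1,1,2)), (2;(2,2)), (3;()), (3;(1)), (3;(1)), (3;(1,1)), (4;(1)), (4;(1))]


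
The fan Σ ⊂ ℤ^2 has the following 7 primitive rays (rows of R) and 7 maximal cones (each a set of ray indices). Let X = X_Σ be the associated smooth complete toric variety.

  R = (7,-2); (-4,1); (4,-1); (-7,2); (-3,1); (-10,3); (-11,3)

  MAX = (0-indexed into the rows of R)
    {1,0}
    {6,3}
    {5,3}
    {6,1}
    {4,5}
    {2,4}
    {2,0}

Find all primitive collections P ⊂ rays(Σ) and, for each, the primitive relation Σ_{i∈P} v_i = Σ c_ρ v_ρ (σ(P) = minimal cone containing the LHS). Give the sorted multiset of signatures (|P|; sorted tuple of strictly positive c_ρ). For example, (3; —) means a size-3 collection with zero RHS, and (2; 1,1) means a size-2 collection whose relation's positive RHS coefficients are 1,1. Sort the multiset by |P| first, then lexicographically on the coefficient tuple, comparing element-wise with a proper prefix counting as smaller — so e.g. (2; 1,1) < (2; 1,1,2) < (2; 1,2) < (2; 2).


Σ has 14 primitive collections:

  {0,3}:  v_{0} + v_{3} = 0 ; sig = (2; —)
  {1,2}:  v_{1} + v_{2} = 0 ; sig = (2; —)
  {0,4}:  v_{0} + v_{4} = v_{2} ; sig = (2; 1)
  {0,5}:  v_{0} + v_{5} = v_{4} ; sig = (2; 1)
  {0,6}:  v_{0} + v_{6} = v_{1} ; sig = (2; 1)
  {1,3}:  v_{1} + v_{3} = v_{6} ; sig = (2; 1)
  {1,4}:  v_{1} + v_{4} = v_{3} ; sig = (2; 1)
  {2,3}:  v_{2} + v_{3} = v_{4} ; sig = (2; 1)
  {2,6}:  v_{2} + v_{6} = v_{3} ; sig = (2; 1)
  {3,4}:  v_{3} + v_{4} = v_{5} ; sig = (2; 1)
  {1,5}:  v_{1} + v_{5} = 2·v_{3} ; sig = (2; 2)
  {2,5}:  v_{2} + v_{5} = 2·v_{4} ; sig = (2; 2)
  {4,6}:  v_{4} + v_{6} = 2·v_{3} ; sig = (2; 2)
  {5,6}:  v_{5} + v_{6} = 3·v_{3} ; sig = (2; 3)

so the primitive-relation signature multiset is
[(2; —), (2; —), (2; 1), (2; 1), (2; 1), (2; 1), (2; 1), (2; 1), (2; 1), (2; 1), (2; 2), (2; 2), (2; 2), (2; 3)]


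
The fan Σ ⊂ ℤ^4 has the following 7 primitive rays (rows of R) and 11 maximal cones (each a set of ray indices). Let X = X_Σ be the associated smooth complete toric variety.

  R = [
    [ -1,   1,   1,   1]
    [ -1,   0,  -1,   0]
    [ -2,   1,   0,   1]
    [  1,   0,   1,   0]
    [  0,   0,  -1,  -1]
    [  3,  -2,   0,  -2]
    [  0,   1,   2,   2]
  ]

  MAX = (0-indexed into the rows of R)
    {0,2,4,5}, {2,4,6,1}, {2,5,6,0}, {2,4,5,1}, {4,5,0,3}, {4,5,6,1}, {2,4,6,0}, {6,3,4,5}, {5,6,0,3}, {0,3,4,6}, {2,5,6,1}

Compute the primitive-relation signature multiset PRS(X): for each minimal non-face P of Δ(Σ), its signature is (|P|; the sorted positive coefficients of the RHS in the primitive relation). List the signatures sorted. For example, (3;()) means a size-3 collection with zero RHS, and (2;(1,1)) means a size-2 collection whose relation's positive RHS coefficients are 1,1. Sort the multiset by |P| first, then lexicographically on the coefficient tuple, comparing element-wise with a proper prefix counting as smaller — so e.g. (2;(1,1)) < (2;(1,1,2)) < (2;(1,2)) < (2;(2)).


Σ has 5 primitive collections:

  • {1,3}:  v_{1} + v_{3} = 0 ; sig = (2;())
  • {0,1}:  v_{0} + v_{1} = v_{2} ; sig = (2;(1))
  • {2,3}:  v_{2} + v_{3} = v_{0} ; sig = (2;(1))
  • {2,4,5,6}:  v_{2} + v_{4} + v_{5} + v_{6} = v_{3} ; sig = (4;(1))
  • {0,4,5,6}:  v_{0} + v_{4} + v_{5} + v_{6} = 2·v_{3} ; sig = (4;(2))

Sorted signature multiset PRS(X):
{ (2;()),  (2;(1)) ×2,  (4;(1)),  (4;(2)) }


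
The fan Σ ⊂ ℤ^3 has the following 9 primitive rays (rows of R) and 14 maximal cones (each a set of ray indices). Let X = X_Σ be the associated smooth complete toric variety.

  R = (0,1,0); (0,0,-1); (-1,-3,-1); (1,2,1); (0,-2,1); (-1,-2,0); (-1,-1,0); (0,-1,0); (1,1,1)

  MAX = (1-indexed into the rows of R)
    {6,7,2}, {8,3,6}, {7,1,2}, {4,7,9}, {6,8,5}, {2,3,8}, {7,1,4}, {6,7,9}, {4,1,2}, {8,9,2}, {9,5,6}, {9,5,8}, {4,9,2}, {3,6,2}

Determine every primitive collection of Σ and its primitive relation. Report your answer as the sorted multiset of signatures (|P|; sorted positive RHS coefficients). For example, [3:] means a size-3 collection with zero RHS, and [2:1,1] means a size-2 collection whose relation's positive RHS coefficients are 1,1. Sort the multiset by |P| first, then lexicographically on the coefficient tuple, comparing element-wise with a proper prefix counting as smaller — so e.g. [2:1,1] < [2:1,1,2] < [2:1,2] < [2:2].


20 minimal non-faces of Δ(Σ) (on 9 rays):

  {1,8}:  v_{1} + v_{8} = 0  ⟹  sig = [2:]
  {1,6}:  v_{1} + v_{6} = v_{7}  ⟹  sig = [2:1]
  {1,9}:  v_{1} + v_{9} = v_{4}  ⟹  sig = [2:1]
  {3,4}:  v_{3} + v_{4} = v_{8}  ⟹  sig = [2:1]
  {4,8}:  v_{4} + v_{8} = v_{9}  ⟹  sig = [2:1]
  {7,8}:  v_{7} + v_{8} = v_{6}  ⟹  sig = [2:1]
  {1,3}:  v_{1} + v_{3} = v_{2} + v_{6}  ⟹  sig = [2:1,1]
  {1,5}:  v_{1} + v_{5} = v_{6} + v_{9}  ⟹  sig = [2:1,1]
  {4,6}:  v_{4} + v_{6} = v_{7} + v_{9}  ⟹  sig = [2:1,1]
  {3,7}:  v_{3} + v_{7} = v_{2} + 2·v_{6}  ⟹  sig = [2:1,2]
  {4,5}:  v_{4} + v_{5} = v_{6} + 2·v_{9}  ⟹  sig = [2:1,2]
  {5,7}:  v_{5} + v_{7} = 2·v_{6} + v_{9}  ⟹  sig = [2:1,2]
  {3,5}:  v_{3} + v_{5} = v_{6} + 3·v_{8}  ⟹  sig = [2:1,3]
  {2,5}:  v_{2} + v_{5} = 2·v_{8}  ⟹  sig = [2:2]
  {3,9}:  v_{3} + v_{9} = 2·v_{8}  ⟹  sig = [2:2]
  {2,7,9}:  v_{2} + v_{7} + v_{9} = 0  ⟹  sig = [3:]
  {2,4,7}:  v_{2} + v_{4} + v_{7} = v_{1}  ⟹  sig = [3:1]
  {2,6,8}:  v_{2} + v_{6} + v_{8} = v_{3}  ⟹  sig = [3:1]
  {2,6,9}:  v_{2} + v_{6} + v_{9} = v_{8}  ⟹  sig = [3:1]
  {6,8,9}:  v_{6} + v_{8} + v_{9} = v_{5}  ⟹  sig = [3:1]

so the primitive-relation signature multiset is
    |P|=2: 15 collections, coeffs (), (1), (1), (1), (1), (1), (1,1), (1,1), (1,1), (1,2), (1,2), (1,2), (1,3), (2), (2)
    |P|=3: 5 collections, coeffs (), (1), (1), (1), (1)
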